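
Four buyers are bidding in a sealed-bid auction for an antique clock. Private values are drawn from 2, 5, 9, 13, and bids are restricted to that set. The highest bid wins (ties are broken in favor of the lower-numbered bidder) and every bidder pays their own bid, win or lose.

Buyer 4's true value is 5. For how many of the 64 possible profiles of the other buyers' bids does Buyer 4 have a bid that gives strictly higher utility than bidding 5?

63

Others bid (2, 2, 5): truth gives -5; bid 2 gives -2 > -5. Violating.
Others bid (2, 2, 9): truth gives -5; bid 2 gives -2 > -5. Violating.
Others bid (2, 2, 13): truth gives -5; bid 2 gives -2 > -5. Violating.
Others bid (2, 5, 2): truth gives -5; bid 2 gives -2 > -5. Violating.
Others bid (2, 2, 2): truth gives 0; no alternative beats it.
(Checking all 64 profiles: 63 have a profitable deviation, 1 does not.)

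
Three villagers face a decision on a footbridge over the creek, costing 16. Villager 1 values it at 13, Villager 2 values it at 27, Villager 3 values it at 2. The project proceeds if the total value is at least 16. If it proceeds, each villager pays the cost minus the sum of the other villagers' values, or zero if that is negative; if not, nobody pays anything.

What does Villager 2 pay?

Total value 42 ≥ cost 16, so the project is built.
The other villagers' values sum to 15.
Cost minus that sum is 16 - 15 = 1.

1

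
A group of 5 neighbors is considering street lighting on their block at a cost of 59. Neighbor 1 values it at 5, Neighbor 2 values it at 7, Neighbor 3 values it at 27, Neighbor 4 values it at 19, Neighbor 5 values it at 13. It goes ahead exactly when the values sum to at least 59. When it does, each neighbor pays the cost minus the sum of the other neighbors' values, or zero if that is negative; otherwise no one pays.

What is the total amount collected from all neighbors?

23

Total value 71 ≥ cost 59, so it is built.
Neighbor 1: others sum to 66; max(0, 59 - 66) = 0.
Neighbor 2: others sum to 64; max(0, 59 - 64) = 0.
Neighbor 3: others sum to 44; max(0, 59 - 44) = 15.
Neighbor 4: others sum to 52; max(0, 59 - 52) = 7.
Neighbor 5: others sum to 58; max(0, 59 - 58) = 1.
Total collected = 0 + 0 + 15 + 7 + 1 = 23.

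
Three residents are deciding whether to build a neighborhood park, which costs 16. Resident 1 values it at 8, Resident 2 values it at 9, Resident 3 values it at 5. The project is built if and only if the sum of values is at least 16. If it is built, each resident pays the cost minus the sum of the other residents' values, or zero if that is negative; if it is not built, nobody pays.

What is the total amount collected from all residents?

5

Total value 22 ≥ cost 16, so it is built.
Resident 1: others sum to 14; max(0, 16 - 14) = 2.
Resident 2: others sum to 13; max(0, 16 - 13) = 3.
Resident 3: others sum to 17; max(0, 16 - 17) = 0.
Total collected = 2 + 3 + 0 = 5.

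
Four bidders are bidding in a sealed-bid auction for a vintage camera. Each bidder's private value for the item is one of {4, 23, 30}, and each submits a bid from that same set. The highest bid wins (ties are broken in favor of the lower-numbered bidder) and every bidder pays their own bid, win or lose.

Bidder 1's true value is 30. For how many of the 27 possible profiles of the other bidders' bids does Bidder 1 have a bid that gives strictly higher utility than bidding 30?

Others bid (4, 4, 4): truth gives 0; bid 4 gives 26 > 0. Violating.
Others bid (4, 4, 23): truth gives 0; bid 23 gives 7 > 0. Violating.
Others bid (4, 23, 4): truth gives 0; bid 23 gives 7 > 0. Violating.
Others bid (4, 23, 23): truth gives 0; bid 23 gives 7 > 0. Violating.
Others bid (4, 4, 30): truth gives 0; no alternative beats it.
Others bid (4, 23, 30): truth gives 0; no alternative beats it.
(Checking all 27 profiles: 8 have a profitable deviation, 19 do not.)

8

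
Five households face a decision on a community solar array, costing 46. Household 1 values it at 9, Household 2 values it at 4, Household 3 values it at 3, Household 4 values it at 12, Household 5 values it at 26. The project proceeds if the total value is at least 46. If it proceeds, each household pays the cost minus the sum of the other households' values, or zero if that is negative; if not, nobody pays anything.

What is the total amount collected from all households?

23

Total value 54 ≥ cost 46, so it is built.
Household 1: others sum to 45; max(0, 46 - 45) = 1.
Household 2: others sum to 50; max(0, 46 - 50) = 0.
Household 3: others sum to 51; max(0, 46 - 51) = 0.
Household 4: others sum to 42; max(0, 46 - 42) = 4.
Household 5: others sum to 28; max(0, 46 - 28) = 18.
Total collected = 1 + 0 + 0 + 4 + 18 = 23.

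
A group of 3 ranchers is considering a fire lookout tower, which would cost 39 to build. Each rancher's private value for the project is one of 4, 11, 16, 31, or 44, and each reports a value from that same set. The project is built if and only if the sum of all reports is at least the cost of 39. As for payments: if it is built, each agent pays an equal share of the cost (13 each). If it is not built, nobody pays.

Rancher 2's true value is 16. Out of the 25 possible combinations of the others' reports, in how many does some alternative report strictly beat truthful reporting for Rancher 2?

6

Others report (4, 4): truth gives 0; report 31 gives 3 > 0. Violating.
Others report (4, 11): truth gives 0; report 31 gives 3 > 0. Violating.
Others report (4, 16): truth gives 0; report 31 gives 3 > 0. Violating.
Others report (11, 4): truth gives 0; report 31 gives 3 > 0. Violating.
Others report (4, 31): truth gives 3; no alternative beats it.
Others report (4, 44): truth gives 3; no alternative beats it.
(Checking all 25 profiles: 6 have a profitable deviation, 19 do not.)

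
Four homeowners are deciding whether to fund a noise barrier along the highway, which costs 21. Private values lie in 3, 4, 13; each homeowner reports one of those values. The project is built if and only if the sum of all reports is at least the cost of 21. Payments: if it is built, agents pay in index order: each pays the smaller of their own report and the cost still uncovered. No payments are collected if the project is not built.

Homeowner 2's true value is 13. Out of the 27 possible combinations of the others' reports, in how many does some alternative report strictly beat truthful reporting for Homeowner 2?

Others report (3, 3, 13): truth gives 0; report 3 gives 10 > 0. Violating.
Others report (3, 4, 13): truth gives 0; report 3 gives 10 > 0. Violating.
Others report (3, 13, 3): truth gives 0; report 3 gives 10 > 0. Violating.
Others report (3, 13, 4): truth gives 0; report 3 gives 10 > 0. Violating.
Others report (3, 3, 3): truth gives 0; no alternative beats it.
Others report (3, 3, 4): truth gives 0; no alternative beats it.
(Checking all 27 profiles: 19 have a profitable deviation, 8 do not.)

19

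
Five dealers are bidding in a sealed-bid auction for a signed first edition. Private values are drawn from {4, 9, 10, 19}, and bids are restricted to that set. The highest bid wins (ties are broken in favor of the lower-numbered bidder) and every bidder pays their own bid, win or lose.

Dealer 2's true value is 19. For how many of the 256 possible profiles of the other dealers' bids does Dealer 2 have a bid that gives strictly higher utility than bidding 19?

118

Others bid (4, 4, 4, 4): truth gives 0; bid 9 gives 10 > 0. Violating.
Others bid (4, 4, 4, 9): truth gives 0; bid 9 gives 10 > 0. Violating.
Others bid (4, 4, 4, 10): truth gives 0; bid 10 gives 9 > 0. Violating.
Others bid (4, 4, 9, 4): truth gives 0; bid 9 gives 10 > 0. Violating.
Others bid (4, 4, 4, 19): truth gives 0; no alternative beats it.
Others bid (4, 4, 9, 19): truth gives 0; no alternative beats it.
(Checking all 256 profiles: 118 have a profitable deviation, 138 do not.)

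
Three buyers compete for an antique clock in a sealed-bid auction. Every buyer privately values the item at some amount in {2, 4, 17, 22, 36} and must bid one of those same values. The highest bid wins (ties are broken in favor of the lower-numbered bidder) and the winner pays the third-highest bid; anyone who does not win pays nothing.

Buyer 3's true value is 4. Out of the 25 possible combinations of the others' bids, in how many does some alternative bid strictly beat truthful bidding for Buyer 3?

Others bid (2, 4): truth gives 0; bid 17 gives 2 > 0. Violating.
Others bid (2, 17): truth gives 0; bid 22 gives 2 > 0. Violating.
Others bid (2, 22): truth gives 0; bid 36 gives 2 > 0. Violating.
Others bid (4, 2): truth gives 0; bid 17 gives 2 > 0. Violating.
Others bid (2, 2): truth gives 2; no alternative beats it.
Others bid (2, 36): truth gives 0; no alternative beats it.
(Checking all 25 profiles: 6 have a profitable deviation, 19 do not.)

6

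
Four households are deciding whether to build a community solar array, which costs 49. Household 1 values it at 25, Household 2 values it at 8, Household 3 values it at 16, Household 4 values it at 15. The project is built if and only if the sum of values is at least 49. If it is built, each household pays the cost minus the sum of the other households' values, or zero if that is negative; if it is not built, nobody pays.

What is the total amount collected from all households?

11

Total value 64 ≥ cost 49, so it is built.
Household 1: others sum to 39; max(0, 49 - 39) = 10.
Household 2: others sum to 56; max(0, 49 - 56) = 0.
Household 3: others sum to 48; max(0, 49 - 48) = 1.
Household 4: others sum to 49; max(0, 49 - 49) = 0.
Total collected = 10 + 0 + 1 + 0 = 11.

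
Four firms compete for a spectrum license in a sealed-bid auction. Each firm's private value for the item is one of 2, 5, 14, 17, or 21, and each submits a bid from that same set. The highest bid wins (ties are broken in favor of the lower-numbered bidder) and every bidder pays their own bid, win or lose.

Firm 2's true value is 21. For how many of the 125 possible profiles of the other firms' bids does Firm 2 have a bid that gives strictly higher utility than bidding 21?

73

Others bid (2, 2, 2): truth gives 0; bid 5 gives 16 > 0. Violating.
Others bid (2, 2, 5): truth gives 0; bid 5 gives 16 > 0. Violating.
Others bid (2, 2, 14): truth gives 0; bid 14 gives 7 > 0. Violating.
Others bid (2, 2, 17): truth gives 0; bid 17 gives 4 > 0. Violating.
Others bid (2, 2, 21): truth gives 0; no alternative beats it.
Others bid (2, 5, 21): truth gives 0; no alternative beats it.
(Checking all 125 profiles: 73 have a profitable deviation, 52 do not.)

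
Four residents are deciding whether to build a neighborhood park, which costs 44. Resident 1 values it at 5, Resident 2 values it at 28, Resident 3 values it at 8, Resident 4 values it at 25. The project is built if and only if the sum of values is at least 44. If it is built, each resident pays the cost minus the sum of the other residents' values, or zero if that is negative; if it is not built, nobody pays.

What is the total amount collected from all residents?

Total value 66 ≥ cost 44, so it is built.
Resident 1: others sum to 61; max(0, 44 - 61) = 0.
Resident 2: others sum to 38; max(0, 44 - 38) = 6.
Resident 3: others sum to 58; max(0, 44 - 58) = 0.
Resident 4: others sum to 41; max(0, 44 - 41) = 3.
Total collected = 0 + 6 + 0 + 3 = 9.

9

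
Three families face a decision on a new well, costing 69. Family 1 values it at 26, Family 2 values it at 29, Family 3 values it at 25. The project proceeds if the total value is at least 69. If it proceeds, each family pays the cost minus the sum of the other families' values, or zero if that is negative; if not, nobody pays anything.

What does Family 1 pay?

Total value 80 ≥ cost 69, so the project is built.
The other families' values sum to 54.
Cost minus that sum is 69 - 54 = 15.

15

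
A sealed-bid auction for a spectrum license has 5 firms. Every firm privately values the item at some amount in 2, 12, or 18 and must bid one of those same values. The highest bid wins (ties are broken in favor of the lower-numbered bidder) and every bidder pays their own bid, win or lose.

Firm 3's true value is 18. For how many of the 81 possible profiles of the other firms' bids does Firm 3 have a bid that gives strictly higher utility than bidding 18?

49

Others bid (2, 2, 2, 2): truth gives 0; bid 12 gives 6 > 0. Violating.
Others bid (2, 2, 2, 12): truth gives 0; bid 12 gives 6 > 0. Violating.
Others bid (2, 2, 12, 2): truth gives 0; bid 12 gives 6 > 0. Violating.
Others bid (2, 2, 12, 12): truth gives 0; bid 12 gives 6 > 0. Violating.
Others bid (2, 2, 2, 18): truth gives 0; no alternative beats it.
Others bid (2, 2, 12, 18): truth gives 0; no alternative beats it.
(Checking all 81 profiles: 49 have a profitable deviation, 32 do not.)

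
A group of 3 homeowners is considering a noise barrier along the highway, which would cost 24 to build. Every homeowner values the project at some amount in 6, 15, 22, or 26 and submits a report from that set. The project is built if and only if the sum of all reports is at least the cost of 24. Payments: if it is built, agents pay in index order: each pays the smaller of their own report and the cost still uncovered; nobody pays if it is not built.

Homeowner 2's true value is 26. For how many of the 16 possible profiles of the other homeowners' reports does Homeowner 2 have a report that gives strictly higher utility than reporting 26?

Others report (6, 6): truth gives 8; report 15 gives 11 > 8. Violating.
Others report (6, 15): truth gives 8; report 6 gives 20 > 8. Violating.
Others report (6, 22): truth gives 8; report 6 gives 20 > 8. Violating.
Others report (6, 26): truth gives 8; report 6 gives 20 > 8. Violating.
Others report (22, 6): truth gives 24; no alternative beats it.
Others report (22, 15): truth gives 24; no alternative beats it.
(Checking all 16 profiles: 8 have a profitable deviation, 8 do not.)

8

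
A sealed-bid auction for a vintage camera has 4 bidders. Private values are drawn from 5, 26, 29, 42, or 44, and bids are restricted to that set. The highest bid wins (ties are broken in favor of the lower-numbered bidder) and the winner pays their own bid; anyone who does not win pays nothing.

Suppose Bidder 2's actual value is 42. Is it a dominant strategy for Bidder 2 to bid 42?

Consider the case where Bidder 1 bids 5, Bidder 3 bids 5 and Bidder 4 bids 5.
Truthful bid 42: wins, pays 42, utility 42 - 42 = 0.
Bid 26 instead: wins, pays 26, utility 42 - 26 = 16.
Since 16 > 0, bidding 26 is strictly better here, so truthful bidding is not dominant.

No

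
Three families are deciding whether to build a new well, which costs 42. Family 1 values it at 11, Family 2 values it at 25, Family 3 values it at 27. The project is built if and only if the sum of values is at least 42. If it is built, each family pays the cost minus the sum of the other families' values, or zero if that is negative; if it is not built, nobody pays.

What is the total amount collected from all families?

10

Total value 63 ≥ cost 42, so it is built.
Family 1: others sum to 52; max(0, 42 - 52) = 0.
Family 2: others sum to 38; max(0, 42 - 38) = 4.
Family 3: others sum to 36; max(0, 42 - 36) = 6.
Total collected = 0 + 4 + 6 = 10.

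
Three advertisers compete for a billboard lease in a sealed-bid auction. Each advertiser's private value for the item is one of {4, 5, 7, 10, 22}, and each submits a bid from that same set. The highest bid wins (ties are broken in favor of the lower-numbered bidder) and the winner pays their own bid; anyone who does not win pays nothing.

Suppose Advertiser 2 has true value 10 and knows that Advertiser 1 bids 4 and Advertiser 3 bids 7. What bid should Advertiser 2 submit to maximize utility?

Bid 4: loses, pays 0, utility 0.
Bid 5: loses, pays 0, utility 0.
Bid 7: wins, pays 7, utility 10 - 7 = 3.
Bid 10: wins, pays 10, utility 10 - 10 = 0.
Bid 22: wins, pays 22, utility 10 - 22 = -12.
The best choice is 7 with utility 3.

7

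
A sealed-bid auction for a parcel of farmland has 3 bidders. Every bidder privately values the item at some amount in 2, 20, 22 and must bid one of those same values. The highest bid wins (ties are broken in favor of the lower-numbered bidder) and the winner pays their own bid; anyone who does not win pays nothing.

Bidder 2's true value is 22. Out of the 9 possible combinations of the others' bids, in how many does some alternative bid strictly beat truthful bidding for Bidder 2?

2

Others bid (2, 2): truth gives 0; bid 20 gives 2 > 0. Violating.
Others bid (2, 20): truth gives 0; bid 20 gives 2 > 0. Violating.
Others bid (2, 22): truth gives 0; no alternative beats it.
Others bid (20, 2): truth gives 0; no alternative beats it.
(Checking all 9 profiles: 2 have a profitable deviation, 7 do not.)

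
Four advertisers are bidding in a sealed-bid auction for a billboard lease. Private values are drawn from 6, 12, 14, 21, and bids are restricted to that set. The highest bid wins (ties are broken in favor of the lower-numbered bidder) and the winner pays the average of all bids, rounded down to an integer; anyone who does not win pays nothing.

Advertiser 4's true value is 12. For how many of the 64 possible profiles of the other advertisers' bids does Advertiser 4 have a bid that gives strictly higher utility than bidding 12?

Others bid (6, 6, 12): truth gives 0; bid 14 gives 3 > 0. Violating.
Others bid (6, 6, 14): truth gives 0; bid 21 gives 1 > 0. Violating.
Others bid (6, 12, 6): truth gives 0; bid 14 gives 3 > 0. Violating.
Others bid (6, 12, 12): truth gives 0; bid 14 gives 1 > 0. Violating.
Others bid (6, 6, 6): truth gives 5; no alternative beats it.
Others bid (6, 6, 21): truth gives 0; no alternative beats it.
(Checking all 64 profiles: 9 have a profitable deviation, 55 do not.)

9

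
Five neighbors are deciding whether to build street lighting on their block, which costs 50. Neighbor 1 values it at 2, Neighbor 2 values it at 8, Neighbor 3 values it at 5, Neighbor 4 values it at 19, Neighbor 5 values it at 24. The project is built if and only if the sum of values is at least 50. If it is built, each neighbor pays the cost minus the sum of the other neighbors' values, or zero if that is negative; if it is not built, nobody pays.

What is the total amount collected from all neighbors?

27

Total value 58 ≥ cost 50, so it is built.
Neighbor 1: others sum to 56; max(0, 50 - 56) = 0.
Neighbor 2: others sum to 50; max(0, 50 - 50) = 0.
Neighbor 3: others sum to 53; max(0, 50 - 53) = 0.
Neighbor 4: others sum to 39; max(0, 50 - 39) = 11.
Neighbor 5: others sum to 34; max(0, 50 - 34) = 16.
Total collected = 0 + 0 + 0 + 11 + 16 = 27.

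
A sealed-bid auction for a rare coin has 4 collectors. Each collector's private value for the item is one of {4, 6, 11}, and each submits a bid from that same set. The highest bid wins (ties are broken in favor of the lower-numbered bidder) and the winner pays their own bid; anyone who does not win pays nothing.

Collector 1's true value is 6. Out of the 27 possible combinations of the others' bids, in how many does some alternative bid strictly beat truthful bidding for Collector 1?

Others bid (4, 4, 4): truth gives 0; bid 4 gives 2 > 0. Violating.
Others bid (4, 4, 6): truth gives 0; no alternative beats it.
Others bid (4, 4, 11): truth gives 0; no alternative beats it.
(Checking all 27 profiles: 1 has a profitable deviation, 26 do not.)

1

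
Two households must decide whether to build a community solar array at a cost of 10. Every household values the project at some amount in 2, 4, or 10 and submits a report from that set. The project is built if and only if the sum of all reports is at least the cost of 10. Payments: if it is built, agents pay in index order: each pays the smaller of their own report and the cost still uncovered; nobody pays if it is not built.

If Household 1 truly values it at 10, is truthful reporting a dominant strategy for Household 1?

Consider the case where Household 2 reports 10.
Truthful report 10: project built, pays 10, utility 10 - 10 = 0.
Report 2 instead: project built, pays 2, utility 10 - 2 = 8.
Since 8 > 0, reporting 2 is strictly better here, so truthful reporting is not dominant.

No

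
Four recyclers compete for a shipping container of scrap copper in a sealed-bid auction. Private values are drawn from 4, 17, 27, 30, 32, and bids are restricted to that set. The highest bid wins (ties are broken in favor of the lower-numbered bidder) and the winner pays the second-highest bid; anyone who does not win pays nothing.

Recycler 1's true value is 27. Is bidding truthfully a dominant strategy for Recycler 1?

Yes

Check each profile of the others' bids and compare truth against every alternative bid.
Others bid (4, 4, 4): truth gives 23, best alternative gives 23.
Others bid (4, 4, 17): truth gives 10, best alternative gives 10.
Others bid (4, 17, 4): truth gives 10, best alternative gives 10.
Others bid (4, 17, 17): truth gives 10, best alternative gives 10.
Others bid (17, 4, 4): truth gives 10, best alternative gives 10.
Others bid (17, 4, 17): truth gives 10, best alternative gives 10.
(Remaining 119 profiles checked similarly; truth is weakly best in each.)
In every case the truthful bid is at least as good as any alternative, so it is a dominant strategy.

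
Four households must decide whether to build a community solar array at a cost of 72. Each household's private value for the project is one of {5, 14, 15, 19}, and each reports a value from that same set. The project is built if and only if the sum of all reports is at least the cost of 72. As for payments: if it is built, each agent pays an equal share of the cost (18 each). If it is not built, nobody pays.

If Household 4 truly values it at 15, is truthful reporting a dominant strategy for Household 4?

No

Consider the case where Household 1 reports 19, Household 2 reports 19 and Household 3 reports 19.
Truthful report 15: project built, pays 18, utility 15 - 18 = -3.
Report 5 instead: project not built, utility 0.
Since 0 > -3, reporting 5 is strictly better here, so truthful reporting is not dominant.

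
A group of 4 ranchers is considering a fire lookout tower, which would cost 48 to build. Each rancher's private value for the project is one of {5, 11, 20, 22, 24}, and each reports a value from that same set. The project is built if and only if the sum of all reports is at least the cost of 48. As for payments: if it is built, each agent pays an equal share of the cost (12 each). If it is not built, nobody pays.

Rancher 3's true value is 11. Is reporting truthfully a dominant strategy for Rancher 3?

No

Consider the case where Rancher 1 reports 5, Rancher 2 reports 11 and Rancher 4 reports 22.
Truthful report 11: project built, pays 12, utility 11 - 12 = -1.
Report 5 instead: project not built, utility 0.
Since 0 > -1, reporting 5 is strictly better here, so truthful reporting is not dominant.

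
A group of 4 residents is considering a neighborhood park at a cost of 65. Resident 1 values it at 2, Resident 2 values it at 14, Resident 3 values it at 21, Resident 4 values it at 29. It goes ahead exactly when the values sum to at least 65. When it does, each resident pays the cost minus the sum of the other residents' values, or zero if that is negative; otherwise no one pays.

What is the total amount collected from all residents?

62

Total value 66 ≥ cost 65, so it is built.
Resident 1: others sum to 64; max(0, 65 - 64) = 1.
Resident 2: others sum to 52; max(0, 65 - 52) = 13.
Resident 3: others sum to 45; max(0, 65 - 45) = 20.
Resident 4: others sum to 37; max(0, 65 - 37) = 28.
Total collected = 1 + 13 + 20 + 28 = 62.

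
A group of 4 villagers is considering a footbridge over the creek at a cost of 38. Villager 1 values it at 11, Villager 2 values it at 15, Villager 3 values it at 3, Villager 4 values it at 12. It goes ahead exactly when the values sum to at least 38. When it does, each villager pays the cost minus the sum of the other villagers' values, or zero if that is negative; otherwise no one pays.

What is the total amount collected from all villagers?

29

Total value 41 ≥ cost 38, so it is built.
Villager 1: others sum to 30; max(0, 38 - 30) = 8.
Villager 2: others sum to 26; max(0, 38 - 26) = 12.
Villager 3: others sum to 38; max(0, 38 - 38) = 0.
Villager 4: others sum to 29; max(0, 38 - 29) = 9.
Total collected = 8 + 12 + 0 + 9 = 29.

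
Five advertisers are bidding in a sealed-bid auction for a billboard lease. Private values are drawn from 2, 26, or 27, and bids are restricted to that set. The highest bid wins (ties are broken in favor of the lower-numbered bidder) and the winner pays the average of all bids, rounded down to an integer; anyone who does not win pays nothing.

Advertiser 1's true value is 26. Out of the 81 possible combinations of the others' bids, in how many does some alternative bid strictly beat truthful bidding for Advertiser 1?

51

Others bid (2, 2, 2, 2): truth gives 20; bid 2 gives 24 > 20. Violating.
Others bid (2, 2, 2, 27): truth gives 0; bid 27 gives 14 > 0. Violating.
Others bid (2, 2, 26, 27): truth gives 0; bid 27 gives 10 > 0. Violating.
Others bid (2, 2, 27, 2): truth gives 0; bid 27 gives 14 > 0. Violating.
Others bid (2, 2, 2, 26): truth gives 15; no alternative beats it.
Others bid (2, 2, 26, 2): truth gives 15; no alternative beats it.
(Checking all 81 profiles: 51 have a profitable deviation, 30 do not.)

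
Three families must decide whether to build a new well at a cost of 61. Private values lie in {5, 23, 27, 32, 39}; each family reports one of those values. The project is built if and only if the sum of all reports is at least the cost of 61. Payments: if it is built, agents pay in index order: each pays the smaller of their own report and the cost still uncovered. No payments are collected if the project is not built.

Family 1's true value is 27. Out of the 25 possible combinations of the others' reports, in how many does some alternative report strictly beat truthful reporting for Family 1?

Others report (5, 39): truth gives 0; report 23 gives 4 > 0. Violating.
Others report (23, 23): truth gives 0; report 23 gives 4 > 0. Violating.
Others report (23, 27): truth gives 0; report 23 gives 4 > 0. Violating.
Others report (23, 32): truth gives 0; report 23 gives 4 > 0. Violating.
Others report (5, 5): truth gives 0; no alternative beats it.
Others report (5, 23): truth gives 0; no alternative beats it.
(Checking all 25 profiles: 18 have a profitable deviation, 7 do not.)

18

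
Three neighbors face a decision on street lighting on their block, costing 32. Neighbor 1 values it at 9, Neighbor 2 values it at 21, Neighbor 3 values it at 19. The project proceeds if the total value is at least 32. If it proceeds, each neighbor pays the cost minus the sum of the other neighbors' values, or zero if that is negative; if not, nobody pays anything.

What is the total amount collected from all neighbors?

6

Total value 49 ≥ cost 32, so it is built.
Neighbor 1: others sum to 40; max(0, 32 - 40) = 0.
Neighbor 2: others sum to 28; max(0, 32 - 28) = 4.
Neighbor 3: others sum to 30; max(0, 32 - 30) = 2.
Total collected = 0 + 4 + 2 = 6.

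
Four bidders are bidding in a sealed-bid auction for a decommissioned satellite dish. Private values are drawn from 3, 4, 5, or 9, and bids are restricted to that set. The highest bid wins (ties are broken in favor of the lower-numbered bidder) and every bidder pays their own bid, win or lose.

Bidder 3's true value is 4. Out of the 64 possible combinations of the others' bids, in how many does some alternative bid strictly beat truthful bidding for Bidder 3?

Others bid (3, 3, 5): truth gives -4; bid 5 gives -1 > -4. Violating.
Others bid (3, 3, 9): truth gives -4; bid 3 gives -3 > -4. Violating.
Others bid (3, 4, 3): truth gives -4; bid 5 gives -1 > -4. Violating.
Others bid (3, 4, 4): truth gives -4; bid 5 gives -1 > -4. Violating.
Others bid (3, 3, 3): truth gives 0; no alternative beats it.
Others bid (3, 3, 4): truth gives 0; no alternative beats it.
(Checking all 64 profiles: 62 have a profitable deviation, 2 do not.)

62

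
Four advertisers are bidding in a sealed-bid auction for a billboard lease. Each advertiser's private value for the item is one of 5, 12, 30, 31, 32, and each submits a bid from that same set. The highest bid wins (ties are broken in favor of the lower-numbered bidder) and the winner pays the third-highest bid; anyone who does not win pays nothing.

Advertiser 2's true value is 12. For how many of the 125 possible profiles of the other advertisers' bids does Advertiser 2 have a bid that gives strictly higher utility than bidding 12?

9

Others bid (5, 5, 30): truth gives 0; bid 30 gives 7 > 0. Violating.
Others bid (5, 5, 31): truth gives 0; bid 31 gives 7 > 0. Violating.
Others bid (5, 5, 32): truth gives 0; bid 32 gives 7 > 0. Violating.
Others bid (5, 30, 5): truth gives 0; bid 30 gives 7 > 0. Violating.
Others bid (5, 5, 5): truth gives 7; no alternative beats it.
Others bid (5, 5, 12): truth gives 7; no alternative beats it.
(Checking all 125 profiles: 9 have a profitable deviation, 116 do not.)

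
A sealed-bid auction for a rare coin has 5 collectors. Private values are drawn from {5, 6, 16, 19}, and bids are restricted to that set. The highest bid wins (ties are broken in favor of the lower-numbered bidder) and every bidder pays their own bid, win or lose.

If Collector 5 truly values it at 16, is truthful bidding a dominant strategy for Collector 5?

Consider the case where Collector 1 bids 5, Collector 2 bids 5, Collector 3 bids 5 and Collector 4 bids 5.
Truthful bid 16: wins, pays 16, utility 16 - 16 = 0.
Bid 6 instead: wins, pays 6, utility 16 - 6 = 10.
Since 10 > 0, bidding 6 is strictly better here, so truthful bidding is not dominant.

No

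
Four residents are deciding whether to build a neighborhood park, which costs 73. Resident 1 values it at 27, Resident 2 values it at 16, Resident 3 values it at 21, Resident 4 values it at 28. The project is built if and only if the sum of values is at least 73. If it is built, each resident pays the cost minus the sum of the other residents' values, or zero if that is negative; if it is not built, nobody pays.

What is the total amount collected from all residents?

Total value 92 ≥ cost 73, so it is built.
Resident 1: others sum to 65; max(0, 73 - 65) = 8.
Resident 2: others sum to 76; max(0, 73 - 76) = 0.
Resident 3: others sum to 71; max(0, 73 - 71) = 2.
Resident 4: others sum to 64; max(0, 73 - 64) = 9.
Total collected = 8 + 0 + 2 + 9 = 19.

19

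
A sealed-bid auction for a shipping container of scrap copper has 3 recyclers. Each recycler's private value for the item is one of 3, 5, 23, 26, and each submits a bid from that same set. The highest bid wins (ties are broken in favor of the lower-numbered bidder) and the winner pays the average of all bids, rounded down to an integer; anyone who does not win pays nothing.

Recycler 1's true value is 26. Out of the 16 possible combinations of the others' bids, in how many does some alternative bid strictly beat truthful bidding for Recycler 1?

Others bid (3, 3): truth gives 16; bid 3 gives 23 > 16. Violating.
Others bid (3, 5): truth gives 15; bid 5 gives 22 > 15. Violating.
Others bid (3, 23): truth gives 9; bid 23 gives 10 > 9. Violating.
Others bid (5, 3): truth gives 15; bid 5 gives 22 > 15. Violating.
Others bid (3, 26): truth gives 8; no alternative beats it.
Others bid (5, 26): truth gives 7; no alternative beats it.
(Checking all 16 profiles: 9 have a profitable deviation, 7 do not.)

9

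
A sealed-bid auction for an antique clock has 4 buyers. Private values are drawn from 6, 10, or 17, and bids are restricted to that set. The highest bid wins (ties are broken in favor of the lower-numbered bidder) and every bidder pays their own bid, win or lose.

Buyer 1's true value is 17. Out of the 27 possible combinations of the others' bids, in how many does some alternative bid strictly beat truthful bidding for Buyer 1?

Others bid (6, 6, 6): truth gives 0; bid 6 gives 11 > 0. Violating.
Others bid (6, 6, 10): truth gives 0; bid 10 gives 7 > 0. Violating.
Others bid (6, 10, 6): truth gives 0; bid 10 gives 7 > 0. Violating.
Others bid (6, 10, 10): truth gives 0; bid 10 gives 7 > 0. Violating.
Others bid (6, 6, 17): truth gives 0; no alternative beats it.
Others bid (6, 10, 17): truth gives 0; no alternative beats it.
(Checking all 27 profiles: 8 have a profitable deviation, 19 do not.)

8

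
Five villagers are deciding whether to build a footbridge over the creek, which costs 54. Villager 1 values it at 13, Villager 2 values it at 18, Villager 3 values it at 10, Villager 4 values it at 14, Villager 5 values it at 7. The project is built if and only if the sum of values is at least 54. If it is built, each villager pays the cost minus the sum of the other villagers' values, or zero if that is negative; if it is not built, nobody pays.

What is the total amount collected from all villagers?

23

Total value 62 ≥ cost 54, so it is built.
Villager 1: others sum to 49; max(0, 54 - 49) = 5.
Villager 2: others sum to 44; max(0, 54 - 44) = 10.
Villager 3: others sum to 52; max(0, 54 - 52) = 2.
Villager 4: others sum to 48; max(0, 54 - 48) = 6.
Villager 5: others sum to 55; max(0, 54 - 55) = 0.
Total collected = 5 + 10 + 2 + 6 + 0 = 23.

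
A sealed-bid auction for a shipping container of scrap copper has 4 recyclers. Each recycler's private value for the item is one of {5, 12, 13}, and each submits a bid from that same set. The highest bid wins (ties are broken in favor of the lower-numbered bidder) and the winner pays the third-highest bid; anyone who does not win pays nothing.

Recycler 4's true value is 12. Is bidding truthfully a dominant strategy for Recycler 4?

Consider the case where Recycler 1 bids 5, Recycler 2 bids 5 and Recycler 3 bids 12.
Truthful bid 12: loses, pays 0, utility 0.
Bid 13 instead: wins, pays 5, utility 12 - 5 = 7.
Since 7 > 0, bidding 13 is strictly better here, so truthful bidding is not dominant.

No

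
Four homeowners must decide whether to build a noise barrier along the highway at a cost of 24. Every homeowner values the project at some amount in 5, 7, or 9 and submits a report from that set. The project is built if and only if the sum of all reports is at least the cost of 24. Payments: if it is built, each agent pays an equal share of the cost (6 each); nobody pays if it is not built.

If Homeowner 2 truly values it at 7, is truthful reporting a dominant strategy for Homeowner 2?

Consider the case where Homeowner 1 reports 5, Homeowner 3 reports 5 and Homeowner 4 reports 5.
Truthful report 7: project not built, utility 0.
Report 9 instead: project built, pays 6, utility 7 - 6 = 1.
Since 1 > 0, reporting 9 is strictly better here, so truthful reporting is not dominant.

No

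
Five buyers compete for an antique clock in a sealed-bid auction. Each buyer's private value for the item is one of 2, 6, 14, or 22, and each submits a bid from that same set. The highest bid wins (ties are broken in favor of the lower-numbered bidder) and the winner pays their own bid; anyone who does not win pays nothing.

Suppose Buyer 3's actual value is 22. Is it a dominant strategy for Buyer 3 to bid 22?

No

Consider the case where Buyer 1 bids 2, Buyer 2 bids 2, Buyer 4 bids 2 and Buyer 5 bids 2.
Truthful bid 22: wins, pays 22, utility 22 - 22 = 0.
Bid 6 instead: wins, pays 6, utility 22 - 6 = 16.
Since 16 > 0, bidding 6 is strictly better here, so truthful bidding is not dominant.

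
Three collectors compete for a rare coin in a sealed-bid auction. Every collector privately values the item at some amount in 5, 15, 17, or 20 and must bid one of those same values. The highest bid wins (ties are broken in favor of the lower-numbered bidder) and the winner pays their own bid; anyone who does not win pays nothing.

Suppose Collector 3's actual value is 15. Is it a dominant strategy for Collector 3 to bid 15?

Yes

Check each profile of the others' bids and compare truth against every alternative bid.
Others bid (5, 5): truth gives 0, best alternative gives 0.
Others bid (5, 15): truth gives 0, best alternative gives 0.
Others bid (5, 17): truth gives 0, best alternative gives 0.
Others bid (5, 20): truth gives 0, best alternative gives 0.
Others bid (15, 5): truth gives 0, best alternative gives 0.
Others bid (15, 15): truth gives 0, best alternative gives 0.
(Remaining 10 profiles checked similarly; truth is weakly best in each.)
In every case the truthful bid is at least as good as any alternative, so it is a dominant strategy.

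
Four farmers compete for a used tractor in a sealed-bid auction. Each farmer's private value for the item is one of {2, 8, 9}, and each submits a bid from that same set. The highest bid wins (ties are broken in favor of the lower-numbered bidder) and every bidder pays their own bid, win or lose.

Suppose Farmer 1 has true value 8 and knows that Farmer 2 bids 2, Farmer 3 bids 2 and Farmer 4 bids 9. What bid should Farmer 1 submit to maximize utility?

Bid 2: loses but pays 2, utility -2.
Bid 8: loses but pays 8, utility -8.
Bid 9: wins, pays 9, utility 8 - 9 = -1.
The best choice is 9 with utility -1.

9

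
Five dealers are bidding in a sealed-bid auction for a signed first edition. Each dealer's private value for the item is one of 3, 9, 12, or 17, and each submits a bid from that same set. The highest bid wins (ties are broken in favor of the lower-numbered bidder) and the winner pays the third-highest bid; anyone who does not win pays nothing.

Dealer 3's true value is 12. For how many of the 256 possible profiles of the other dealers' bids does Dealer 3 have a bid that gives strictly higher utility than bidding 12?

Others bid (3, 3, 3, 17): truth gives 0; bid 17 gives 9 > 0. Violating.
Others bid (3, 3, 9, 17): truth gives 0; bid 17 gives 3 > 0. Violating.
Others bid (3, 3, 17, 3): truth gives 0; bid 17 gives 9 > 0. Violating.
Others bid (3, 3, 17, 9): truth gives 0; bid 17 gives 3 > 0. Violating.
Others bid (3, 3, 3, 3): truth gives 9; no alternative beats it.
Others bid (3, 3, 3, 9): truth gives 9; no alternative beats it.
(Checking all 256 profiles: 32 have a profitable deviation, 224 do not.)

32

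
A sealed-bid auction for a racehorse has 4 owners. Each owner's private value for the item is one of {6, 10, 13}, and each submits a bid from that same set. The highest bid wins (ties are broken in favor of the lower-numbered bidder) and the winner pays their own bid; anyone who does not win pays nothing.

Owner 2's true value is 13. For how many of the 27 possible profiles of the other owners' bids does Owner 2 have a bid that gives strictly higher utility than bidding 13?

Others bid (6, 6, 6): truth gives 0; bid 10 gives 3 > 0. Violating.
Others bid (6, 6, 10): truth gives 0; bid 10 gives 3 > 0. Violating.
Others bid (6, 10, 6): truth gives 0; bid 10 gives 3 > 0. Violating.
Others bid (6, 10, 10): truth gives 0; bid 10 gives 3 > 0. Violating.
Others bid (6, 6, 13): truth gives 0; no alternative beats it.
Others bid (6, 10, 13): truth gives 0; no alternative beats it.
(Checking all 27 profiles: 4 have a profitable deviation, 23 do not.)

4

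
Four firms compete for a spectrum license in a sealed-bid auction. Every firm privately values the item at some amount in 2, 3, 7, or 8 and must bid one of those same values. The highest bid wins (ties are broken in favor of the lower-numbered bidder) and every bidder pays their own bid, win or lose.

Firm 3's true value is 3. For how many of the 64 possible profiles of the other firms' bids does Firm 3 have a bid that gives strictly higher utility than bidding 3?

Others bid (2, 2, 7): truth gives -3; bid 2 gives -2 > -3. Violating.
Others bid (2, 2, 8): truth gives -3; bid 2 gives -2 > -3. Violating.
Others bid (2, 3, 2): truth gives -3; bid 2 gives -2 > -3. Violating.
Others bid (2, 3, 3): truth gives -3; bid 2 gives -2 > -3. Violating.
Others bid (2, 2, 2): truth gives 0; no alternative beats it.
Others bid (2, 2, 3): truth gives 0; no alternative beats it.
(Checking all 64 profiles: 62 have a profitable deviation, 2 do not.)

62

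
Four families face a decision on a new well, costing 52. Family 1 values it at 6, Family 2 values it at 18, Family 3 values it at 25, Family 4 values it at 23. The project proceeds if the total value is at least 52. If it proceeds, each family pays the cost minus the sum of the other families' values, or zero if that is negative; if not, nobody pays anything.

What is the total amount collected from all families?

8

Total value 72 ≥ cost 52, so it is built.
Family 1: others sum to 66; max(0, 52 - 66) = 0.
Family 2: others sum to 54; max(0, 52 - 54) = 0.
Family 3: others sum to 47; max(0, 52 - 47) = 5.
Family 4: others sum to 49; max(0, 52 - 49) = 3.
Total collected = 0 + 0 + 5 + 3 = 8.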